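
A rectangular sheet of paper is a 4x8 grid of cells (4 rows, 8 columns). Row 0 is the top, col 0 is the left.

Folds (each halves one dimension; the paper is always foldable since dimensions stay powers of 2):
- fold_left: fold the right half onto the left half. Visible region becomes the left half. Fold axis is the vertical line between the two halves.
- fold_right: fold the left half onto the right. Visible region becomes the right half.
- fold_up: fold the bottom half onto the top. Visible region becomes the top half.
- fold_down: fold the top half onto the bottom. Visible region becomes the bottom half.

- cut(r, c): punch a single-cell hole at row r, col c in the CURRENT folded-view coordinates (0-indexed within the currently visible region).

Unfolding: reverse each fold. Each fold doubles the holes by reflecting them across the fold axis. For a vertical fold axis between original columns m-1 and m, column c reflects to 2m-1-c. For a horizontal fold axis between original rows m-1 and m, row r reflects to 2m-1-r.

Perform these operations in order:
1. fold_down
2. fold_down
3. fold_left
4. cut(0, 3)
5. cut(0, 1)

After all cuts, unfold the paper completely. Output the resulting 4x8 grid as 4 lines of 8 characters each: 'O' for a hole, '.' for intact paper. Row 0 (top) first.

Op 1 fold_down: fold axis h@2; visible region now rows[2,4) x cols[0,8) = 2x8
Op 2 fold_down: fold axis h@3; visible region now rows[3,4) x cols[0,8) = 1x8
Op 3 fold_left: fold axis v@4; visible region now rows[3,4) x cols[0,4) = 1x4
Op 4 cut(0, 3): punch at orig (3,3); cuts so far [(3, 3)]; region rows[3,4) x cols[0,4) = 1x4
Op 5 cut(0, 1): punch at orig (3,1); cuts so far [(3, 1), (3, 3)]; region rows[3,4) x cols[0,4) = 1x4
Unfold 1 (reflect across v@4): 4 holes -> [(3, 1), (3, 3), (3, 4), (3, 6)]
Unfold 2 (reflect across h@3): 8 holes -> [(2, 1), (2, 3), (2, 4), (2, 6), (3, 1), (3, 3), (3, 4), (3, 6)]
Unfold 3 (reflect across h@2): 16 holes -> [(0, 1), (0, 3), (0, 4), (0, 6), (1, 1), (1, 3), (1, 4), (1, 6), (2, 1), (2, 3), (2, 4), (2, 6), (3, 1), (3, 3), (3, 4), (3, 6)]

Answer: .O.OO.O.
.O.OO.O.
.O.OO.O.
.O.OO.O.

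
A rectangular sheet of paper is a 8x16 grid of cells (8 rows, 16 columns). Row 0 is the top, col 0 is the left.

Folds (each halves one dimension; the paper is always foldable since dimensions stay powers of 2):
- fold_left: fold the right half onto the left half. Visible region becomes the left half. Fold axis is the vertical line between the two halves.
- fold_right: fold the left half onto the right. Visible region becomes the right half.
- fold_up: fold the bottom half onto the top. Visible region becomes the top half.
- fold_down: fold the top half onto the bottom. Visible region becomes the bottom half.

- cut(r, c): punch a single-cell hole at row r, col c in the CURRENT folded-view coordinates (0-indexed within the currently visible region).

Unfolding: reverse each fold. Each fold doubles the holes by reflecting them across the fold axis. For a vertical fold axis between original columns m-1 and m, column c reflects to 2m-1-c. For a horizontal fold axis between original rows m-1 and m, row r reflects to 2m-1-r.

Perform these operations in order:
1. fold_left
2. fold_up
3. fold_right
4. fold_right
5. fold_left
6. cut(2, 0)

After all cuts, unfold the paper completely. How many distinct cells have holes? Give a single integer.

Answer: 32

Derivation:
Op 1 fold_left: fold axis v@8; visible region now rows[0,8) x cols[0,8) = 8x8
Op 2 fold_up: fold axis h@4; visible region now rows[0,4) x cols[0,8) = 4x8
Op 3 fold_right: fold axis v@4; visible region now rows[0,4) x cols[4,8) = 4x4
Op 4 fold_right: fold axis v@6; visible region now rows[0,4) x cols[6,8) = 4x2
Op 5 fold_left: fold axis v@7; visible region now rows[0,4) x cols[6,7) = 4x1
Op 6 cut(2, 0): punch at orig (2,6); cuts so far [(2, 6)]; region rows[0,4) x cols[6,7) = 4x1
Unfold 1 (reflect across v@7): 2 holes -> [(2, 6), (2, 7)]
Unfold 2 (reflect across v@6): 4 holes -> [(2, 4), (2, 5), (2, 6), (2, 7)]
Unfold 3 (reflect across v@4): 8 holes -> [(2, 0), (2, 1), (2, 2), (2, 3), (2, 4), (2, 5), (2, 6), (2, 7)]
Unfold 4 (reflect across h@4): 16 holes -> [(2, 0), (2, 1), (2, 2), (2, 3), (2, 4), (2, 5), (2, 6), (2, 7), (5, 0), (5, 1), (5, 2), (5, 3), (5, 4), (5, 5), (5, 6), (5, 7)]
Unfold 5 (reflect across v@8): 32 holes -> [(2, 0), (2, 1), (2, 2), (2, 3), (2, 4), (2, 5), (2, 6), (2, 7), (2, 8), (2, 9), (2, 10), (2, 11), (2, 12), (2, 13), (2, 14), (2, 15), (5, 0), (5, 1), (5, 2), (5, 3), (5, 4), (5, 5), (5, 6), (5, 7), (5, 8), (5, 9), (5, 10), (5, 11), (5, 12), (5, 13), (5, 14), (5, 15)]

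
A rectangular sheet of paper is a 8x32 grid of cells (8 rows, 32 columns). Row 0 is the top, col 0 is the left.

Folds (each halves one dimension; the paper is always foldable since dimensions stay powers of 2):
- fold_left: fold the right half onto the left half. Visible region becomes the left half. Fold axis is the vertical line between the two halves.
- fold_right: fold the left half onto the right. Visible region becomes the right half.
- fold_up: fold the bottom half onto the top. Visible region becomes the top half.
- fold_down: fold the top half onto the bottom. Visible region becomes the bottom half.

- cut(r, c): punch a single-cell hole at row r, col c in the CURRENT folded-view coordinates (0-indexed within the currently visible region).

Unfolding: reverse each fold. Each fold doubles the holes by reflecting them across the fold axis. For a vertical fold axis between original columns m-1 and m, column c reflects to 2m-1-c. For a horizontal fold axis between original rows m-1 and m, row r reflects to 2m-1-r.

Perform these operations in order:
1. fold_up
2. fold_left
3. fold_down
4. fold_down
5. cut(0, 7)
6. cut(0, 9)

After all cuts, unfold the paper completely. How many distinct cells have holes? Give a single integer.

Op 1 fold_up: fold axis h@4; visible region now rows[0,4) x cols[0,32) = 4x32
Op 2 fold_left: fold axis v@16; visible region now rows[0,4) x cols[0,16) = 4x16
Op 3 fold_down: fold axis h@2; visible region now rows[2,4) x cols[0,16) = 2x16
Op 4 fold_down: fold axis h@3; visible region now rows[3,4) x cols[0,16) = 1x16
Op 5 cut(0, 7): punch at orig (3,7); cuts so far [(3, 7)]; region rows[3,4) x cols[0,16) = 1x16
Op 6 cut(0, 9): punch at orig (3,9); cuts so far [(3, 7), (3, 9)]; region rows[3,4) x cols[0,16) = 1x16
Unfold 1 (reflect across h@3): 4 holes -> [(2, 7), (2, 9), (3, 7), (3, 9)]
Unfold 2 (reflect across h@2): 8 holes -> [(0, 7), (0, 9), (1, 7), (1, 9), (2, 7), (2, 9), (3, 7), (3, 9)]
Unfold 3 (reflect across v@16): 16 holes -> [(0, 7), (0, 9), (0, 22), (0, 24), (1, 7), (1, 9), (1, 22), (1, 24), (2, 7), (2, 9), (2, 22), (2, 24), (3, 7), (3, 9), (3, 22), (3, 24)]
Unfold 4 (reflect across h@4): 32 holes -> [(0, 7), (0, 9), (0, 22), (0, 24), (1, 7), (1, 9), (1, 22), (1, 24), (2, 7), (2, 9), (2, 22), (2, 24), (3, 7), (3, 9), (3, 22), (3, 24), (4, 7), (4, 9), (4, 22), (4, 24), (5, 7), (5, 9), (5, 22), (5, 24), (6, 7), (6, 9), (6, 22), (6, 24), (7, 7), (7, 9), (7, 22), (7, 24)]

Answer: 32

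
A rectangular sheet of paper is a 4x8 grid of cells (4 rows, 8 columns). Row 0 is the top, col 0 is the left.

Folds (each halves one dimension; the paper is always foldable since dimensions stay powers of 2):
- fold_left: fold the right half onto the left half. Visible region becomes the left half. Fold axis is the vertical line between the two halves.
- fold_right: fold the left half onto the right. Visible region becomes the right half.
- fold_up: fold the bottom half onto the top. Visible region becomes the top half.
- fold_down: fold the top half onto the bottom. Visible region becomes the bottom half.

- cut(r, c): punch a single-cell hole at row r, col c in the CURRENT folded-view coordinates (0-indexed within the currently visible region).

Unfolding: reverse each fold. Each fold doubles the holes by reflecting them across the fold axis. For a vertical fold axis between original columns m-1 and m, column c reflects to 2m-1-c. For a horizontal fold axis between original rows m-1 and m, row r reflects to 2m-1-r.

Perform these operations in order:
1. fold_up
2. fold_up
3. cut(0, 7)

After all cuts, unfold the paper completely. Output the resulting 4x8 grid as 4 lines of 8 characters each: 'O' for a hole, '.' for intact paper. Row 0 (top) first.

Op 1 fold_up: fold axis h@2; visible region now rows[0,2) x cols[0,8) = 2x8
Op 2 fold_up: fold axis h@1; visible region now rows[0,1) x cols[0,8) = 1x8
Op 3 cut(0, 7): punch at orig (0,7); cuts so far [(0, 7)]; region rows[0,1) x cols[0,8) = 1x8
Unfold 1 (reflect across h@1): 2 holes -> [(0, 7), (1, 7)]
Unfold 2 (reflect across h@2): 4 holes -> [(0, 7), (1, 7), (2, 7), (3, 7)]

Answer: .......O
.......O
.......O
.......O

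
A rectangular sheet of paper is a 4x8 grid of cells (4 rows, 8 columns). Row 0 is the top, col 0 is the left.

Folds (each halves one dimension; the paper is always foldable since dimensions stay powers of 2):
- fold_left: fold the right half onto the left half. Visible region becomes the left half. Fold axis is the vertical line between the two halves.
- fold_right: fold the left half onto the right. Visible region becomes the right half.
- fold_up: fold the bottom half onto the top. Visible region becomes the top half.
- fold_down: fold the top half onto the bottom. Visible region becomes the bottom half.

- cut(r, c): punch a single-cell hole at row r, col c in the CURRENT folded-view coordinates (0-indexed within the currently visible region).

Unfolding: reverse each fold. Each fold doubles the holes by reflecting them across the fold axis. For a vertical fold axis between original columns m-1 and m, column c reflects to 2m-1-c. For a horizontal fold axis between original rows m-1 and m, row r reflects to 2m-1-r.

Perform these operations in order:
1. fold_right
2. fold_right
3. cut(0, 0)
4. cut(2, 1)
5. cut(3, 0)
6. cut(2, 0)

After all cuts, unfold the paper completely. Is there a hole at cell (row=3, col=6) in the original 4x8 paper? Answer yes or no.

Op 1 fold_right: fold axis v@4; visible region now rows[0,4) x cols[4,8) = 4x4
Op 2 fold_right: fold axis v@6; visible region now rows[0,4) x cols[6,8) = 4x2
Op 3 cut(0, 0): punch at orig (0,6); cuts so far [(0, 6)]; region rows[0,4) x cols[6,8) = 4x2
Op 4 cut(2, 1): punch at orig (2,7); cuts so far [(0, 6), (2, 7)]; region rows[0,4) x cols[6,8) = 4x2
Op 5 cut(3, 0): punch at orig (3,6); cuts so far [(0, 6), (2, 7), (3, 6)]; region rows[0,4) x cols[6,8) = 4x2
Op 6 cut(2, 0): punch at orig (2,6); cuts so far [(0, 6), (2, 6), (2, 7), (3, 6)]; region rows[0,4) x cols[6,8) = 4x2
Unfold 1 (reflect across v@6): 8 holes -> [(0, 5), (0, 6), (2, 4), (2, 5), (2, 6), (2, 7), (3, 5), (3, 6)]
Unfold 2 (reflect across v@4): 16 holes -> [(0, 1), (0, 2), (0, 5), (0, 6), (2, 0), (2, 1), (2, 2), (2, 3), (2, 4), (2, 5), (2, 6), (2, 7), (3, 1), (3, 2), (3, 5), (3, 6)]
Holes: [(0, 1), (0, 2), (0, 5), (0, 6), (2, 0), (2, 1), (2, 2), (2, 3), (2, 4), (2, 5), (2, 6), (2, 7), (3, 1), (3, 2), (3, 5), (3, 6)]

Answer: yes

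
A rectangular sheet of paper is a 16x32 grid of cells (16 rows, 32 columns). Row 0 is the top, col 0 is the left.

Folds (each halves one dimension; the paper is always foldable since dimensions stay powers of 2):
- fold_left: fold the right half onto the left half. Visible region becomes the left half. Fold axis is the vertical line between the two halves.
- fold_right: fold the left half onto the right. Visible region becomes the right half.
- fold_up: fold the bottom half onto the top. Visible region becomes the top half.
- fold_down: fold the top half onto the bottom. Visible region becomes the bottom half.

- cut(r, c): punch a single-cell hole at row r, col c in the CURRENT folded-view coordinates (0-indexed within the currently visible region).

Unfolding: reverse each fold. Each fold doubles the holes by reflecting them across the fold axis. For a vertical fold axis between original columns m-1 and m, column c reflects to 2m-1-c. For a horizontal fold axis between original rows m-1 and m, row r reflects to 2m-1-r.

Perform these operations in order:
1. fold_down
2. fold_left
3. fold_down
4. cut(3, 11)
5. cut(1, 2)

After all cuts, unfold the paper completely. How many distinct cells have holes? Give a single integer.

Op 1 fold_down: fold axis h@8; visible region now rows[8,16) x cols[0,32) = 8x32
Op 2 fold_left: fold axis v@16; visible region now rows[8,16) x cols[0,16) = 8x16
Op 3 fold_down: fold axis h@12; visible region now rows[12,16) x cols[0,16) = 4x16
Op 4 cut(3, 11): punch at orig (15,11); cuts so far [(15, 11)]; region rows[12,16) x cols[0,16) = 4x16
Op 5 cut(1, 2): punch at orig (13,2); cuts so far [(13, 2), (15, 11)]; region rows[12,16) x cols[0,16) = 4x16
Unfold 1 (reflect across h@12): 4 holes -> [(8, 11), (10, 2), (13, 2), (15, 11)]
Unfold 2 (reflect across v@16): 8 holes -> [(8, 11), (8, 20), (10, 2), (10, 29), (13, 2), (13, 29), (15, 11), (15, 20)]
Unfold 3 (reflect across h@8): 16 holes -> [(0, 11), (0, 20), (2, 2), (2, 29), (5, 2), (5, 29), (7, 11), (7, 20), (8, 11), (8, 20), (10, 2), (10, 29), (13, 2), (13, 29), (15, 11), (15, 20)]

Answer: 16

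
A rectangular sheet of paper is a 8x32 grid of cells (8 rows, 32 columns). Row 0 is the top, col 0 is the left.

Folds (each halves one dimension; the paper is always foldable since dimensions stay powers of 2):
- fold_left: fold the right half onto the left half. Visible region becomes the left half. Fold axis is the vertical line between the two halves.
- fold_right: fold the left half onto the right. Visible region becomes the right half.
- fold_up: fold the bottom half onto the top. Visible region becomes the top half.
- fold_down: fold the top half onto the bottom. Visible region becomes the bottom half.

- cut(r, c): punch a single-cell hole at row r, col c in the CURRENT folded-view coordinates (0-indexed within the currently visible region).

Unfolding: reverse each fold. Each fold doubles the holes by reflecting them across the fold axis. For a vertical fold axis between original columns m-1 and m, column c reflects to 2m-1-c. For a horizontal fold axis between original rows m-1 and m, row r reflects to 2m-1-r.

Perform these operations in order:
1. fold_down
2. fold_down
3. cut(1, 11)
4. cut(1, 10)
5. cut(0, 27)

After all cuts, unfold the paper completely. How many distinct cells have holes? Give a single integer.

Answer: 12

Derivation:
Op 1 fold_down: fold axis h@4; visible region now rows[4,8) x cols[0,32) = 4x32
Op 2 fold_down: fold axis h@6; visible region now rows[6,8) x cols[0,32) = 2x32
Op 3 cut(1, 11): punch at orig (7,11); cuts so far [(7, 11)]; region rows[6,8) x cols[0,32) = 2x32
Op 4 cut(1, 10): punch at orig (7,10); cuts so far [(7, 10), (7, 11)]; region rows[6,8) x cols[0,32) = 2x32
Op 5 cut(0, 27): punch at orig (6,27); cuts so far [(6, 27), (7, 10), (7, 11)]; region rows[6,8) x cols[0,32) = 2x32
Unfold 1 (reflect across h@6): 6 holes -> [(4, 10), (4, 11), (5, 27), (6, 27), (7, 10), (7, 11)]
Unfold 2 (reflect across h@4): 12 holes -> [(0, 10), (0, 11), (1, 27), (2, 27), (3, 10), (3, 11), (4, 10), (4, 11), (5, 27), (6, 27), (7, 10), (7, 11)]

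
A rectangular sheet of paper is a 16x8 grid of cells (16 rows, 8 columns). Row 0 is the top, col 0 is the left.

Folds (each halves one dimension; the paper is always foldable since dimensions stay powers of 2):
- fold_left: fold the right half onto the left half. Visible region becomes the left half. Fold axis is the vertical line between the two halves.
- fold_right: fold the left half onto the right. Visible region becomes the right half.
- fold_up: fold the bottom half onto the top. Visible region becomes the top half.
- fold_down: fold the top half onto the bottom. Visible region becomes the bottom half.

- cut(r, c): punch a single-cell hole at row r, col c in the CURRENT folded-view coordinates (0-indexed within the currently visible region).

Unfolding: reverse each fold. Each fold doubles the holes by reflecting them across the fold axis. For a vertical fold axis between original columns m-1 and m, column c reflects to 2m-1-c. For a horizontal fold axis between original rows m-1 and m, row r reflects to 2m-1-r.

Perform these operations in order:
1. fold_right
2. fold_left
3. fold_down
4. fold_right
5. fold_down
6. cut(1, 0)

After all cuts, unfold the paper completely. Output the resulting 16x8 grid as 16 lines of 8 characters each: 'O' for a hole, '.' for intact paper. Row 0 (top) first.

Op 1 fold_right: fold axis v@4; visible region now rows[0,16) x cols[4,8) = 16x4
Op 2 fold_left: fold axis v@6; visible region now rows[0,16) x cols[4,6) = 16x2
Op 3 fold_down: fold axis h@8; visible region now rows[8,16) x cols[4,6) = 8x2
Op 4 fold_right: fold axis v@5; visible region now rows[8,16) x cols[5,6) = 8x1
Op 5 fold_down: fold axis h@12; visible region now rows[12,16) x cols[5,6) = 4x1
Op 6 cut(1, 0): punch at orig (13,5); cuts so far [(13, 5)]; region rows[12,16) x cols[5,6) = 4x1
Unfold 1 (reflect across h@12): 2 holes -> [(10, 5), (13, 5)]
Unfold 2 (reflect across v@5): 4 holes -> [(10, 4), (10, 5), (13, 4), (13, 5)]
Unfold 3 (reflect across h@8): 8 holes -> [(2, 4), (2, 5), (5, 4), (5, 5), (10, 4), (10, 5), (13, 4), (13, 5)]
Unfold 4 (reflect across v@6): 16 holes -> [(2, 4), (2, 5), (2, 6), (2, 7), (5, 4), (5, 5), (5, 6), (5, 7), (10, 4), (10, 5), (10, 6), (10, 7), (13, 4), (13, 5), (13, 6), (13, 7)]
Unfold 5 (reflect across v@4): 32 holes -> [(2, 0), (2, 1), (2, 2), (2, 3), (2, 4), (2, 5), (2, 6), (2, 7), (5, 0), (5, 1), (5, 2), (5, 3), (5, 4), (5, 5), (5, 6), (5, 7), (10, 0), (10, 1), (10, 2), (10, 3), (10, 4), (10, 5), (10, 6), (10, 7), (13, 0), (13, 1), (13, 2), (13, 3), (13, 4), (13, 5), (13, 6), (13, 7)]

Answer: ........
........
OOOOOOOO
........
........
OOOOOOOO
........
........
........
........
OOOOOOOO
........
........
OOOOOOOO
........
........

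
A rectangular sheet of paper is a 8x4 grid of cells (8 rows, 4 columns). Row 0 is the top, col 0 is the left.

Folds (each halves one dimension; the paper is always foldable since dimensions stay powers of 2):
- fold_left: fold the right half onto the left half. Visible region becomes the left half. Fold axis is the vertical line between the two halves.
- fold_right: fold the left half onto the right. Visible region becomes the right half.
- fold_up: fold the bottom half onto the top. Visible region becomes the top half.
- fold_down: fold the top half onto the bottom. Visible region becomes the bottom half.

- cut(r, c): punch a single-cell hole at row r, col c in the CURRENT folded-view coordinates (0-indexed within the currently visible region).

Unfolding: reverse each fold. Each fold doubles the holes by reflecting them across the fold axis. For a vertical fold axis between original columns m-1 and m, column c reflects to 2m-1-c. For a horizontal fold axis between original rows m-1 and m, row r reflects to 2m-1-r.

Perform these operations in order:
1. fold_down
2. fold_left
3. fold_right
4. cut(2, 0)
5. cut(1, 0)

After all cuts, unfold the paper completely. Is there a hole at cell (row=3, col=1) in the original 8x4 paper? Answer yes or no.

Op 1 fold_down: fold axis h@4; visible region now rows[4,8) x cols[0,4) = 4x4
Op 2 fold_left: fold axis v@2; visible region now rows[4,8) x cols[0,2) = 4x2
Op 3 fold_right: fold axis v@1; visible region now rows[4,8) x cols[1,2) = 4x1
Op 4 cut(2, 0): punch at orig (6,1); cuts so far [(6, 1)]; region rows[4,8) x cols[1,2) = 4x1
Op 5 cut(1, 0): punch at orig (5,1); cuts so far [(5, 1), (6, 1)]; region rows[4,8) x cols[1,2) = 4x1
Unfold 1 (reflect across v@1): 4 holes -> [(5, 0), (5, 1), (6, 0), (6, 1)]
Unfold 2 (reflect across v@2): 8 holes -> [(5, 0), (5, 1), (5, 2), (5, 3), (6, 0), (6, 1), (6, 2), (6, 3)]
Unfold 3 (reflect across h@4): 16 holes -> [(1, 0), (1, 1), (1, 2), (1, 3), (2, 0), (2, 1), (2, 2), (2, 3), (5, 0), (5, 1), (5, 2), (5, 3), (6, 0), (6, 1), (6, 2), (6, 3)]
Holes: [(1, 0), (1, 1), (1, 2), (1, 3), (2, 0), (2, 1), (2, 2), (2, 3), (5, 0), (5, 1), (5, 2), (5, 3), (6, 0), (6, 1), (6, 2), (6, 3)]

Answer: no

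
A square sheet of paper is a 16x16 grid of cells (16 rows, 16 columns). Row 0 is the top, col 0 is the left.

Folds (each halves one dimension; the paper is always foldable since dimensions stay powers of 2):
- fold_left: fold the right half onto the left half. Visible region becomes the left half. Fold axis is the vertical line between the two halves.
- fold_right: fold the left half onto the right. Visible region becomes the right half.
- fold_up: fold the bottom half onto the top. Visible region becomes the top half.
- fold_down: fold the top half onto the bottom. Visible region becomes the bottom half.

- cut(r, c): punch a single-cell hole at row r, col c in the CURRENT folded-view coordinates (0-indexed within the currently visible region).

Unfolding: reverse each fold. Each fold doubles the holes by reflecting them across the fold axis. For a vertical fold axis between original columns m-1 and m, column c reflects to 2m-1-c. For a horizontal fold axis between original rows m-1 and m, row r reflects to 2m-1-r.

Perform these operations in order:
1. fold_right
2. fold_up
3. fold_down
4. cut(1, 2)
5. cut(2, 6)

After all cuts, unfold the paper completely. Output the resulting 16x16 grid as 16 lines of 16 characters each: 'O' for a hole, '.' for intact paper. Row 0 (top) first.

Answer: ................
.O............O.
.....O....O.....
................
................
.....O....O.....
.O............O.
................
................
.O............O.
.....O....O.....
................
................
.....O....O.....
.O............O.
................

Derivation:
Op 1 fold_right: fold axis v@8; visible region now rows[0,16) x cols[8,16) = 16x8
Op 2 fold_up: fold axis h@8; visible region now rows[0,8) x cols[8,16) = 8x8
Op 3 fold_down: fold axis h@4; visible region now rows[4,8) x cols[8,16) = 4x8
Op 4 cut(1, 2): punch at orig (5,10); cuts so far [(5, 10)]; region rows[4,8) x cols[8,16) = 4x8
Op 5 cut(2, 6): punch at orig (6,14); cuts so far [(5, 10), (6, 14)]; region rows[4,8) x cols[8,16) = 4x8
Unfold 1 (reflect across h@4): 4 holes -> [(1, 14), (2, 10), (5, 10), (6, 14)]
Unfold 2 (reflect across h@8): 8 holes -> [(1, 14), (2, 10), (5, 10), (6, 14), (9, 14), (10, 10), (13, 10), (14, 14)]
Unfold 3 (reflect across v@8): 16 holes -> [(1, 1), (1, 14), (2, 5), (2, 10), (5, 5), (5, 10), (6, 1), (6, 14), (9, 1), (9, 14), (10, 5), (10, 10), (13, 5), (13, 10), (14, 1), (14, 14)]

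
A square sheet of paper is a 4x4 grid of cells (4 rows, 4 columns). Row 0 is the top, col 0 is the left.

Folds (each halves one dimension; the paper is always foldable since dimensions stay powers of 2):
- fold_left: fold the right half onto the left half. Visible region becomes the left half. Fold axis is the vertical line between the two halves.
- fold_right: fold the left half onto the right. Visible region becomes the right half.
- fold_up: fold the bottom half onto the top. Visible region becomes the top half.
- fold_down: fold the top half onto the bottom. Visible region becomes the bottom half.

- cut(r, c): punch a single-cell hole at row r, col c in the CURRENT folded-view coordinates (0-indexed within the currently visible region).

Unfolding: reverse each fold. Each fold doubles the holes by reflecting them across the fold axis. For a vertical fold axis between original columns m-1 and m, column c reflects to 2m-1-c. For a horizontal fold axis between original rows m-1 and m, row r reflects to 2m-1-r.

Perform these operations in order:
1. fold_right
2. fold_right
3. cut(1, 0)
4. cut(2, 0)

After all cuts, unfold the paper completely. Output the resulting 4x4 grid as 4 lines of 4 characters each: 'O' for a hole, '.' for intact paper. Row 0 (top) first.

Answer: ....
OOOO
OOOO
....

Derivation:
Op 1 fold_right: fold axis v@2; visible region now rows[0,4) x cols[2,4) = 4x2
Op 2 fold_right: fold axis v@3; visible region now rows[0,4) x cols[3,4) = 4x1
Op 3 cut(1, 0): punch at orig (1,3); cuts so far [(1, 3)]; region rows[0,4) x cols[3,4) = 4x1
Op 4 cut(2, 0): punch at orig (2,3); cuts so far [(1, 3), (2, 3)]; region rows[0,4) x cols[3,4) = 4x1
Unfold 1 (reflect across v@3): 4 holes -> [(1, 2), (1, 3), (2, 2), (2, 3)]
Unfold 2 (reflect across v@2): 8 holes -> [(1, 0), (1, 1), (1, 2), (1, 3), (2, 0), (2, 1), (2, 2), (2, 3)]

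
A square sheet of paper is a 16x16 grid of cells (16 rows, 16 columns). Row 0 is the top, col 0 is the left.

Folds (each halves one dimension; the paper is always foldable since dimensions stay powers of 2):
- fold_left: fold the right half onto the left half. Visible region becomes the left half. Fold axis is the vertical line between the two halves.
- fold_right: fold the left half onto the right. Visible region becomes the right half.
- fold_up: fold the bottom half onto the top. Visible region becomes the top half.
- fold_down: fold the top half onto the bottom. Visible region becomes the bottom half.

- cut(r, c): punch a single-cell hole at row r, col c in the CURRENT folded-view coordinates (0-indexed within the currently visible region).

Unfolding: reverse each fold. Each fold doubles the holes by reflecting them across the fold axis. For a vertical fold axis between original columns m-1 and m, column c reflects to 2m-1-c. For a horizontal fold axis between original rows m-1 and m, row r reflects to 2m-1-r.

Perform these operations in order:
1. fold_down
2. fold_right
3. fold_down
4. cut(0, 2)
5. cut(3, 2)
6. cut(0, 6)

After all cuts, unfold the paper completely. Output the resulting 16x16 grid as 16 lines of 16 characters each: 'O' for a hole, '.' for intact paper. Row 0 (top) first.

Answer: .....O....O.....
................
................
.O...O....O...O.
.O...O....O...O.
................
................
.....O....O.....
.....O....O.....
................
................
.O...O....O...O.
.O...O....O...O.
................
................
.....O....O.....

Derivation:
Op 1 fold_down: fold axis h@8; visible region now rows[8,16) x cols[0,16) = 8x16
Op 2 fold_right: fold axis v@8; visible region now rows[8,16) x cols[8,16) = 8x8
Op 3 fold_down: fold axis h@12; visible region now rows[12,16) x cols[8,16) = 4x8
Op 4 cut(0, 2): punch at orig (12,10); cuts so far [(12, 10)]; region rows[12,16) x cols[8,16) = 4x8
Op 5 cut(3, 2): punch at orig (15,10); cuts so far [(12, 10), (15, 10)]; region rows[12,16) x cols[8,16) = 4x8
Op 6 cut(0, 6): punch at orig (12,14); cuts so far [(12, 10), (12, 14), (15, 10)]; region rows[12,16) x cols[8,16) = 4x8
Unfold 1 (reflect across h@12): 6 holes -> [(8, 10), (11, 10), (11, 14), (12, 10), (12, 14), (15, 10)]
Unfold 2 (reflect across v@8): 12 holes -> [(8, 5), (8, 10), (11, 1), (11, 5), (11, 10), (11, 14), (12, 1), (12, 5), (12, 10), (12, 14), (15, 5), (15, 10)]
Unfold 3 (reflect across h@8): 24 holes -> [(0, 5), (0, 10), (3, 1), (3, 5), (3, 10), (3, 14), (4, 1), (4, 5), (4, 10), (4, 14), (7, 5), (7, 10), (8, 5), (8, 10), (11, 1), (11, 5), (11, 10), (11, 14), (12, 1), (12, 5), (12, 10), (12, 14), (15, 5), (15, 10)]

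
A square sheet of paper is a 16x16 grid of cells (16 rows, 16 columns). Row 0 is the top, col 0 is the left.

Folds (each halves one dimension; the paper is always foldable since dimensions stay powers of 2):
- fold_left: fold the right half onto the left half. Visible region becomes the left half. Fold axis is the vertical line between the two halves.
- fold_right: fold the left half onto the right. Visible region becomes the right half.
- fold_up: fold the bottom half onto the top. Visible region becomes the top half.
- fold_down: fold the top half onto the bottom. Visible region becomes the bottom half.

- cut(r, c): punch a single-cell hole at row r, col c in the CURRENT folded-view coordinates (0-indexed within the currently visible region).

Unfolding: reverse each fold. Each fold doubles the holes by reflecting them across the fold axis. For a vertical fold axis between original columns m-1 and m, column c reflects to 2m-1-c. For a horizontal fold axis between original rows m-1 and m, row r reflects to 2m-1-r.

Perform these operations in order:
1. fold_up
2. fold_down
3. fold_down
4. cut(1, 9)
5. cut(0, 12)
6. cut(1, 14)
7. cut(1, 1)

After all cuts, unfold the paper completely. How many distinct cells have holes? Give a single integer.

Answer: 32

Derivation:
Op 1 fold_up: fold axis h@8; visible region now rows[0,8) x cols[0,16) = 8x16
Op 2 fold_down: fold axis h@4; visible region now rows[4,8) x cols[0,16) = 4x16
Op 3 fold_down: fold axis h@6; visible region now rows[6,8) x cols[0,16) = 2x16
Op 4 cut(1, 9): punch at orig (7,9); cuts so far [(7, 9)]; region rows[6,8) x cols[0,16) = 2x16
Op 5 cut(0, 12): punch at orig (6,12); cuts so far [(6, 12), (7, 9)]; region rows[6,8) x cols[0,16) = 2x16
Op 6 cut(1, 14): punch at orig (7,14); cuts so far [(6, 12), (7, 9), (7, 14)]; region rows[6,8) x cols[0,16) = 2x16
Op 7 cut(1, 1): punch at orig (7,1); cuts so far [(6, 12), (7, 1), (7, 9), (7, 14)]; region rows[6,8) x cols[0,16) = 2x16
Unfold 1 (reflect across h@6): 8 holes -> [(4, 1), (4, 9), (4, 14), (5, 12), (6, 12), (7, 1), (7, 9), (7, 14)]
Unfold 2 (reflect across h@4): 16 holes -> [(0, 1), (0, 9), (0, 14), (1, 12), (2, 12), (3, 1), (3, 9), (3, 14), (4, 1), (4, 9), (4, 14), (5, 12), (6, 12), (7, 1), (7, 9), (7, 14)]
Unfold 3 (reflect across h@8): 32 holes -> [(0, 1), (0, 9), (0, 14), (1, 12), (2, 12), (3, 1), (3, 9), (3, 14), (4, 1), (4, 9), (4, 14), (5, 12), (6, 12), (7, 1), (7, 9), (7, 14), (8, 1), (8, 9), (8, 14), (9, 12), (10, 12), (11, 1), (11, 9), (11, 14), (12, 1), (12, 9), (12, 14), (13, 12), (14, 12), (15, 1), (15, 9), (15, 14)]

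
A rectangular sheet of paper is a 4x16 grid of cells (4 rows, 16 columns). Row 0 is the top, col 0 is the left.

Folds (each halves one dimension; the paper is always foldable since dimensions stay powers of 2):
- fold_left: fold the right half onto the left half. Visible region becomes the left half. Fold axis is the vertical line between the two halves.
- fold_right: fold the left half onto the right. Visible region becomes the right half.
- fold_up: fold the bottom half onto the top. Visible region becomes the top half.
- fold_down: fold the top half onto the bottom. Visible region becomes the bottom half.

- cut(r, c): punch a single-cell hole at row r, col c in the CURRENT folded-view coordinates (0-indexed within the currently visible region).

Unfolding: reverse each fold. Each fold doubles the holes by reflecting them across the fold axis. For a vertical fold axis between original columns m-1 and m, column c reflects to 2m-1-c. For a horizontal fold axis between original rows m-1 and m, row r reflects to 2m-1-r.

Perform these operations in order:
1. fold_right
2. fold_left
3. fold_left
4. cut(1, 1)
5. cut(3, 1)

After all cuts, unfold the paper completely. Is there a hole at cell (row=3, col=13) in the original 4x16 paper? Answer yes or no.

Op 1 fold_right: fold axis v@8; visible region now rows[0,4) x cols[8,16) = 4x8
Op 2 fold_left: fold axis v@12; visible region now rows[0,4) x cols[8,12) = 4x4
Op 3 fold_left: fold axis v@10; visible region now rows[0,4) x cols[8,10) = 4x2
Op 4 cut(1, 1): punch at orig (1,9); cuts so far [(1, 9)]; region rows[0,4) x cols[8,10) = 4x2
Op 5 cut(3, 1): punch at orig (3,9); cuts so far [(1, 9), (3, 9)]; region rows[0,4) x cols[8,10) = 4x2
Unfold 1 (reflect across v@10): 4 holes -> [(1, 9), (1, 10), (3, 9), (3, 10)]
Unfold 2 (reflect across v@12): 8 holes -> [(1, 9), (1, 10), (1, 13), (1, 14), (3, 9), (3, 10), (3, 13), (3, 14)]
Unfold 3 (reflect across v@8): 16 holes -> [(1, 1), (1, 2), (1, 5), (1, 6), (1, 9), (1, 10), (1, 13), (1, 14), (3, 1), (3, 2), (3, 5), (3, 6), (3, 9), (3, 10), (3, 13), (3, 14)]
Holes: [(1, 1), (1, 2), (1, 5), (1, 6), (1, 9), (1, 10), (1, 13), (1, 14), (3, 1), (3, 2), (3, 5), (3, 6), (3, 9), (3, 10), (3, 13), (3, 14)]

Answer: yes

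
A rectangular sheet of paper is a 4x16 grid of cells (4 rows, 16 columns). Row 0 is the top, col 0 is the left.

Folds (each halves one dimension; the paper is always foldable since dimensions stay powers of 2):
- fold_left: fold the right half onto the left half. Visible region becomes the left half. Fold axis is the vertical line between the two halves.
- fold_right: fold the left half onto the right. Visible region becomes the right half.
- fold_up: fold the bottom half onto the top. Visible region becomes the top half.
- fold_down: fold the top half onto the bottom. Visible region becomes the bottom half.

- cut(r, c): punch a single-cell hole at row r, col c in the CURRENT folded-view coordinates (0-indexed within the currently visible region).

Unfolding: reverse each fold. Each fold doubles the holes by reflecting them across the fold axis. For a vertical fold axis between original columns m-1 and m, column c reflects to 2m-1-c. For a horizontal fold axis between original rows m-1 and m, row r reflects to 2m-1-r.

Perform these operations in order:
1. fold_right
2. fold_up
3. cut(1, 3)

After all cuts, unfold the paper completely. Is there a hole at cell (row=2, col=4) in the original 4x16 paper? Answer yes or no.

Answer: yes

Derivation:
Op 1 fold_right: fold axis v@8; visible region now rows[0,4) x cols[8,16) = 4x8
Op 2 fold_up: fold axis h@2; visible region now rows[0,2) x cols[8,16) = 2x8
Op 3 cut(1, 3): punch at orig (1,11); cuts so far [(1, 11)]; region rows[0,2) x cols[8,16) = 2x8
Unfold 1 (reflect across h@2): 2 holes -> [(1, 11), (2, 11)]
Unfold 2 (reflect across v@8): 4 holes -> [(1, 4), (1, 11), (2, 4), (2, 11)]
Holes: [(1, 4), (1, 11), (2, 4), (2, 11)]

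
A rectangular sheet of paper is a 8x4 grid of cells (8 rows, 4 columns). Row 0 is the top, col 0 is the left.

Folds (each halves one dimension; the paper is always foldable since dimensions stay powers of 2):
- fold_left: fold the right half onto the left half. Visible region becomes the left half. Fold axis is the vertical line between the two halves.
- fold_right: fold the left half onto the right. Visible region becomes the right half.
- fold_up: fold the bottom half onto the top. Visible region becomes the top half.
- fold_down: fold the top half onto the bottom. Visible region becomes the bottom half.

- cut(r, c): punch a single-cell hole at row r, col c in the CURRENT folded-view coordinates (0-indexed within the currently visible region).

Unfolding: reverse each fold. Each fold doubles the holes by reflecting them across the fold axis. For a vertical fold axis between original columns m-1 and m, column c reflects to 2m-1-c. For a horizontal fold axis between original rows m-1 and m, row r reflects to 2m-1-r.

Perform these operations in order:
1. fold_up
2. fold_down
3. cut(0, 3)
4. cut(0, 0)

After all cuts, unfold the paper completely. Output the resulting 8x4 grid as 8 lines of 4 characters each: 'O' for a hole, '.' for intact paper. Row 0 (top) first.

Answer: ....
O..O
O..O
....
....
O..O
O..O
....

Derivation:
Op 1 fold_up: fold axis h@4; visible region now rows[0,4) x cols[0,4) = 4x4
Op 2 fold_down: fold axis h@2; visible region now rows[2,4) x cols[0,4) = 2x4
Op 3 cut(0, 3): punch at orig (2,3); cuts so far [(2, 3)]; region rows[2,4) x cols[0,4) = 2x4
Op 4 cut(0, 0): punch at orig (2,0); cuts so far [(2, 0), (2, 3)]; region rows[2,4) x cols[0,4) = 2x4
Unfold 1 (reflect across h@2): 4 holes -> [(1, 0), (1, 3), (2, 0), (2, 3)]
Unfold 2 (reflect across h@4): 8 holes -> [(1, 0), (1, 3), (2, 0), (2, 3), (5, 0), (5, 3), (6, 0), (6, 3)]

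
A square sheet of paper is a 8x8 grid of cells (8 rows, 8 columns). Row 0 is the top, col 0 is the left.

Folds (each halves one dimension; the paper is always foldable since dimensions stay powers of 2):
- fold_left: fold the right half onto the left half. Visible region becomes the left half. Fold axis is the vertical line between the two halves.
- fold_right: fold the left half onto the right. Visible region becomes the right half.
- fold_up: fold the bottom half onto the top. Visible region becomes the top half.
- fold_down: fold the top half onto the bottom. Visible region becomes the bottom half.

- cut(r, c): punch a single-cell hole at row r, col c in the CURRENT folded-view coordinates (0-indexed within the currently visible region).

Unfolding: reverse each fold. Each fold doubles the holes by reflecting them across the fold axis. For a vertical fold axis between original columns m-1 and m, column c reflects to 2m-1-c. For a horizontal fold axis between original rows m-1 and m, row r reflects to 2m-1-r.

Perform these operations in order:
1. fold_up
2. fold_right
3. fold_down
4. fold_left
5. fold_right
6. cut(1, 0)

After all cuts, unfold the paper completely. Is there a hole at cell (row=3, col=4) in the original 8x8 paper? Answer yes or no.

Op 1 fold_up: fold axis h@4; visible region now rows[0,4) x cols[0,8) = 4x8
Op 2 fold_right: fold axis v@4; visible region now rows[0,4) x cols[4,8) = 4x4
Op 3 fold_down: fold axis h@2; visible region now rows[2,4) x cols[4,8) = 2x4
Op 4 fold_left: fold axis v@6; visible region now rows[2,4) x cols[4,6) = 2x2
Op 5 fold_right: fold axis v@5; visible region now rows[2,4) x cols[5,6) = 2x1
Op 6 cut(1, 0): punch at orig (3,5); cuts so far [(3, 5)]; region rows[2,4) x cols[5,6) = 2x1
Unfold 1 (reflect across v@5): 2 holes -> [(3, 4), (3, 5)]
Unfold 2 (reflect across v@6): 4 holes -> [(3, 4), (3, 5), (3, 6), (3, 7)]
Unfold 3 (reflect across h@2): 8 holes -> [(0, 4), (0, 5), (0, 6), (0, 7), (3, 4), (3, 5), (3, 6), (3, 7)]
Unfold 4 (reflect across v@4): 16 holes -> [(0, 0), (0, 1), (0, 2), (0, 3), (0, 4), (0, 5), (0, 6), (0, 7), (3, 0), (3, 1), (3, 2), (3, 3), (3, 4), (3, 5), (3, 6), (3, 7)]
Unfold 5 (reflect across h@4): 32 holes -> [(0, 0), (0, 1), (0, 2), (0, 3), (0, 4), (0, 5), (0, 6), (0, 7), (3, 0), (3, 1), (3, 2), (3, 3), (3, 4), (3, 5), (3, 6), (3, 7), (4, 0), (4, 1), (4, 2), (4, 3), (4, 4), (4, 5), (4, 6), (4, 7), (7, 0), (7, 1), (7, 2), (7, 3), (7, 4), (7, 5), (7, 6), (7, 7)]
Holes: [(0, 0), (0, 1), (0, 2), (0, 3), (0, 4), (0, 5), (0, 6), (0, 7), (3, 0), (3, 1), (3, 2), (3, 3), (3, 4), (3, 5), (3, 6), (3, 7), (4, 0), (4, 1), (4, 2), (4, 3), (4, 4), (4, 5), (4, 6), (4, 7), (7, 0), (7, 1), (7, 2), (7, 3), (7, 4), (7, 5), (7, 6), (7, 7)]

Answer: yes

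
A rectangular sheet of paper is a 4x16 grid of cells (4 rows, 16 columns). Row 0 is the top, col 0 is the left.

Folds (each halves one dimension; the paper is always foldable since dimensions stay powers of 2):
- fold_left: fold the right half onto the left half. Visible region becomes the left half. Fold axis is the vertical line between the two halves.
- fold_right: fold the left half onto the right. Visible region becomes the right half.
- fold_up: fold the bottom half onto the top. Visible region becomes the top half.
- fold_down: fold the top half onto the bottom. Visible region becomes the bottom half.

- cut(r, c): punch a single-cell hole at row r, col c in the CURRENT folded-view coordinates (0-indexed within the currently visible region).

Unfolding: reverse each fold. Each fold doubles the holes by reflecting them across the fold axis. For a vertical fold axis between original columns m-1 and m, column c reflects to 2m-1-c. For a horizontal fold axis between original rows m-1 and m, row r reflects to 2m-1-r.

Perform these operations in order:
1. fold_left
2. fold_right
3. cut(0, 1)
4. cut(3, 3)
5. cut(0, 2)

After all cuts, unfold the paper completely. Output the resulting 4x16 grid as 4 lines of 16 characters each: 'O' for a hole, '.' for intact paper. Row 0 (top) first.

Op 1 fold_left: fold axis v@8; visible region now rows[0,4) x cols[0,8) = 4x8
Op 2 fold_right: fold axis v@4; visible region now rows[0,4) x cols[4,8) = 4x4
Op 3 cut(0, 1): punch at orig (0,5); cuts so far [(0, 5)]; region rows[0,4) x cols[4,8) = 4x4
Op 4 cut(3, 3): punch at orig (3,7); cuts so far [(0, 5), (3, 7)]; region rows[0,4) x cols[4,8) = 4x4
Op 5 cut(0, 2): punch at orig (0,6); cuts so far [(0, 5), (0, 6), (3, 7)]; region rows[0,4) x cols[4,8) = 4x4
Unfold 1 (reflect across v@4): 6 holes -> [(0, 1), (0, 2), (0, 5), (0, 6), (3, 0), (3, 7)]
Unfold 2 (reflect across v@8): 12 holes -> [(0, 1), (0, 2), (0, 5), (0, 6), (0, 9), (0, 10), (0, 13), (0, 14), (3, 0), (3, 7), (3, 8), (3, 15)]

Answer: .OO..OO..OO..OO.
................
................
O......OO......O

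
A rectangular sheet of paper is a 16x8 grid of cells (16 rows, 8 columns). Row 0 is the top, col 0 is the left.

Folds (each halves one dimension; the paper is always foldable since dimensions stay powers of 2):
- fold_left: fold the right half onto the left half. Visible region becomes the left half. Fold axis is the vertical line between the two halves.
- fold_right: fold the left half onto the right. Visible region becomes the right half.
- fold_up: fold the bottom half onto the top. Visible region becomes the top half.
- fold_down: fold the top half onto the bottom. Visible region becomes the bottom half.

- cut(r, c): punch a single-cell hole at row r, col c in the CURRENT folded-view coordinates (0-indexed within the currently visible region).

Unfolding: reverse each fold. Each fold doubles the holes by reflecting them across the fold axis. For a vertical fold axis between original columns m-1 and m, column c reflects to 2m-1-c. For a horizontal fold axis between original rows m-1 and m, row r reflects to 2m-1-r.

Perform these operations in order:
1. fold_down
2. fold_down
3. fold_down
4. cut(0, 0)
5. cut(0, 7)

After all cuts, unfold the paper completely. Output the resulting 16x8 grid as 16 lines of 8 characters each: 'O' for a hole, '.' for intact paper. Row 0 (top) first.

Answer: ........
O......O
O......O
........
........
O......O
O......O
........
........
O......O
O......O
........
........
O......O
O......O
........

Derivation:
Op 1 fold_down: fold axis h@8; visible region now rows[8,16) x cols[0,8) = 8x8
Op 2 fold_down: fold axis h@12; visible region now rows[12,16) x cols[0,8) = 4x8
Op 3 fold_down: fold axis h@14; visible region now rows[14,16) x cols[0,8) = 2x8
Op 4 cut(0, 0): punch at orig (14,0); cuts so far [(14, 0)]; region rows[14,16) x cols[0,8) = 2x8
Op 5 cut(0, 7): punch at orig (14,7); cuts so far [(14, 0), (14, 7)]; region rows[14,16) x cols[0,8) = 2x8
Unfold 1 (reflect across h@14): 4 holes -> [(13, 0), (13, 7), (14, 0), (14, 7)]
Unfold 2 (reflect across h@12): 8 holes -> [(9, 0), (9, 7), (10, 0), (10, 7), (13, 0), (13, 7), (14, 0), (14, 7)]
Unfold 3 (reflect across h@8): 16 holes -> [(1, 0), (1, 7), (2, 0), (2, 7), (5, 0), (5, 7), (6, 0), (6, 7), (9, 0), (9, 7), (10, 0), (10, 7), (13, 0), (13, 7), (14, 0), (14, 7)]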